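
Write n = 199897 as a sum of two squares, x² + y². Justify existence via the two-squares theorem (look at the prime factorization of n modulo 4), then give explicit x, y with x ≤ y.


Step 1: Factor n = 199897 = 29 · 61 · 113.
Step 2: Check the mod-4 condition on each prime factor: 29 ≡ 1 (mod 4), exponent 1; 61 ≡ 1 (mod 4), exponent 1; 113 ≡ 1 (mod 4), exponent 1.
All primes ≡ 3 (mod 4) appear to even exponent (or don't appear), so by the two-squares theorem n IS expressible as a sum of two squares.
Step 3: Build a representation. Here n = 29 · 61 · 113 is a product of primes ≡ 1 (mod 4). Each prime p ≡ 1 (mod 4) is itself a sum of two squares; find a² by testing p − a² for a perfect square:
  29: 29 − 1² = 28, 29 − 2² = 25 = 5² ⇒ 29 = 2² + 5².
  61: 61 − 1² = 60, 61 − 2² = 57, 61 − 3² = 52, 61 − 4² = 45, 61 − 5² = 36 = 6² ⇒ 61 = 5² + 6².
  113: 113 − 1² = 112, 113 − 2² = 109, 113 − 3² = 104, 113 − 4² = 97, 113 − 5² = 88, 113 − 6² = 77, 113 − 7² = 64 = 8² ⇒ 113 = 7² + 8².
  Combine using the Brahmagupta–Fibonacci identity (a² + b²)(c² + d²) = (ac − bd)² + (ad + bc)² = (ac + bd)² + (ad − bc)²:
  29 · 61 = 1769: from (2² + 5²)(5² + 6²), take (2·5 − 5·6, 2·6 + 5·5) = (10 − 30, 12 + 25) = (-20, 37); dropping signs (only squares matter) gives (20, 37); check 20² + 37² = 400 + 1369 = 1769 ✓.
  1769 · 113 = 199897: from (20² + 37²)(7² + 8²), take (20·7 − 37·8, 20·8 + 37·7) = (140 − 296, 160 + 259) = (-156, 419); dropping signs (only squares matter) gives (156, 419); check 156² + 419² = 24336 + 175561 = 199897 ✓.
Step 4: Order so x ≤ y and verify: 156² + 419² = 24336 + 175561 = 199897 = n. ✓

n = 199897 = 156² + 419² (one valid representation with x ≤ y).


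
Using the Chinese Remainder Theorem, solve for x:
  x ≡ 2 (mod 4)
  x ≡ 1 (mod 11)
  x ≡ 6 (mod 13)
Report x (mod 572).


Moduli 4, 11, 13 are pairwise coprime; by CRT there is a unique solution modulo M = 4 · 11 · 13 = 572.
Solve pairwise, accumulating the modulus:
  Start with x ≡ 2 (mod 4).
  Combine with x ≡ 1 (mod 11): since gcd(4, 11) = 1, we get a unique residue mod 44.
    Write x = 2 + 4·t and substitute into x ≡ 1 (mod 11): 4·t ≡ 1 − 2 = -1 (mod 11).
    Reduce coefficients mod 11: 4·t ≡ 10 (mod 11).
    The inverse of 4 mod 11 is 3 (since 4·3 = 12 = 1·11 + 1), so t ≡ 3·10 = 30 ≡ 8 (mod 11).
    Then x = 2 + 4·8 = 34, valid modulo lcm(4, 11) = 44: x ≡ 34 (mod 44).
  Combine with x ≡ 6 (mod 13): since gcd(44, 13) = 1, we get a unique residue mod 572.
    Write x = 34 + 44·t and substitute into x ≡ 6 (mod 13): 44·t ≡ 6 − 34 = -28 (mod 13).
    Reduce coefficients mod 13: 5·t ≡ 11 (mod 13).
    The inverse of 5 mod 13 is 8 (since 5·8 = 40 = 3·13 + 1), so t ≡ 8·11 = 88 ≡ 10 (mod 13).
    Then x = 34 + 44·10 = 474, valid modulo lcm(44, 13) = 572: x ≡ 474 (mod 572).
Verify: 474 mod 4 = 2 ✓, 474 mod 11 = 1 ✓, 474 mod 13 = 6 ✓.

x ≡ 474 (mod 572).


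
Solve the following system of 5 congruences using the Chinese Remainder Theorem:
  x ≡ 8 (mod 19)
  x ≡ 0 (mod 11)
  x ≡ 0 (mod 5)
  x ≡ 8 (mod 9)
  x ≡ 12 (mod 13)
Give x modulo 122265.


Product of moduli M = 19 · 11 · 5 · 9 · 13 = 122265.
Merge one congruence at a time:
  Start: x ≡ 8 (mod 19).
  Combine with x ≡ 0 (mod 11); new modulus lcm = 209.
    Write x = 8 + 19·t and substitute into x ≡ 0 (mod 11): 19·t ≡ 0 − 8 = -8 (mod 11).
    Reduce coefficients mod 11: 8·t ≡ 3 (mod 11).
    The inverse of 8 mod 11 is 7 (since 8·7 = 56 = 5·11 + 1), so t ≡ 7·3 = 21 ≡ 10 (mod 11).
    Then x = 8 + 19·10 = 198, valid modulo lcm(19, 11) = 209: x ≡ 198 (mod 209).
  Combine with x ≡ 0 (mod 5); new modulus lcm = 1045.
    Write x = 198 + 209·t and substitute into x ≡ 0 (mod 5): 209·t ≡ 0 − 198 = -198 (mod 5).
    Reduce coefficients mod 5: 4·t ≡ 2 (mod 5).
    The inverse of 4 mod 5 is 4 (since 4·4 = 16 = 3·5 + 1), so t ≡ 4·2 = 8 ≡ 3 (mod 5).
    Then x = 198 + 209·3 = 825, valid modulo lcm(209, 5) = 1045: x ≡ 825 (mod 1045).
  Combine with x ≡ 8 (mod 9); new modulus lcm = 9405.
    Write x = 825 + 1045·t and substitute into x ≡ 8 (mod 9): 1045·t ≡ 8 − 825 = -817 (mod 9).
    Reduce coefficients mod 9: 1·t ≡ 2 (mod 9).
    So t ≡ 2 (mod 9).
    Then x = 825 + 1045·2 = 2915, valid modulo lcm(1045, 9) = 9405: x ≡ 2915 (mod 9405).
  Combine with x ≡ 12 (mod 13); new modulus lcm = 122265.
    Write x = 2915 + 9405·t and substitute into x ≡ 12 (mod 13): 9405·t ≡ 12 − 2915 = -2903 (mod 13).
    Reduce coefficients mod 13: 6·t ≡ 9 (mod 13).
    The inverse of 6 mod 13 is 11 (since 6·11 = 66 = 5·13 + 1), so t ≡ 11·9 = 99 ≡ 8 (mod 13).
    Then x = 2915 + 9405·8 = 78155, valid modulo lcm(9405, 13) = 122265: x ≡ 78155 (mod 122265).
Verify against each original: 78155 mod 19 = 8, 78155 mod 11 = 0, 78155 mod 5 = 0, 78155 mod 9 = 8, 78155 mod 13 = 12.

x ≡ 78155 (mod 122265).


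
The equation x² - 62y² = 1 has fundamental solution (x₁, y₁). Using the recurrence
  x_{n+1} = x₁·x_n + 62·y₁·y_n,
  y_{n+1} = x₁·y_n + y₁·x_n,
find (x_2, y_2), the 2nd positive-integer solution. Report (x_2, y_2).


Step 1: Find the fundamental solution (x₁, y₁) of x² - 62y² = 1.
  Expand √62 as a continued fraction. a₀ = ⌊√62⌋ = 7; iterate m_{k+1} = d_k·a_k − m_k, d_{k+1} = (62 − m_{k+1}²)/d_k, a_{k+1} = ⌊(a₀ + m_{k+1})/d_{k+1}⌋ (starting m₀ = 0, d₀ = 1), with convergents p_k = a_k·p_{k-1} + p_{k-2}, q_k = a_k·q_{k-1} + q_{k-2} (p₋₁ = 1, q₋₁ = 0):
  k = 0: a₀ = 7; p₀/q₀ = 7/1; p₀² − 62·q₀² = 49 − 62 = -13.
  k = 1: m = 7, d = 13, a = ⌊(7 + 7)/13⌋ = 1; p/q = (1·7 + 1)/(1·1 + 0) = 8/1; p² − 62·q² = 64 − 62 = 2.
  k = 2: m = 6, d = 2, a = ⌊(7 + 6)/2⌋ = 6; p/q = (6·8 + 7)/(6·1 + 1) = 55/7; p² − 62·q² = 3025 − 3038 = -13.
  k = 3: m = 6, d = 13, a = ⌊(7 + 6)/13⌋ = 1; p/q = (1·55 + 8)/(1·7 + 1) = 63/8; p² − 62·q² = 3969 − 3968 = 1.
  The first convergent with p² − 62·q² = 1 gives the fundamental solution (x₁, y₁) = (63, 8).
Step 2: Apply the recurrence (x_{n+1}, y_{n+1}) = (x₁x_n + 62y₁y_n, x₁y_n + y₁x_n) repeatedly.
  From (x_1, y_1) = (63, 8): x_2 = 63·63 + 62·8·8 = 7937; y_2 = 63·8 + 8·63 = 1008.
Step 3: Verify x_2² - 62·y_2² = 62995969 - 62995968 = 1 (should be 1). ✓

(x_1, y_1) = (63, 8); (x_2, y_2) = (7937, 1008).


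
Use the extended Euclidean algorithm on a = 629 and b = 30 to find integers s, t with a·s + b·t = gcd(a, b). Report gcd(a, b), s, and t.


Euclidean algorithm on (629, 30) — divide until remainder is 0:
  629 = 20 · 30 + 29
  30 = 1 · 29 + 1
  29 = 29 · 1 + 0
gcd(629, 30) = 1.
Track Bezout coefficients alongside the remainders: start with r₀ = 629 = a·1 + b·0 (s = 1, t = 0) and r₁ = 30 = a·0 + b·1 (s = 0, t = 1); each new remainder r_{k+1} = r_{k-1} − q_k·r_k inherits s_{k+1} = s_{k-1} − q_k·s_k, t_{k+1} = t_{k-1} − q_k·t_k, so r_k = a·s_k + b·t_k at every step:
  q = 20: r = 29, s = 1 − 20·0 = 1, t = 0 − 20·1 = -20  (check: 629·1 + 30·(-20) = 29)
  q = 1: r = 1, s = 0 − 1·1 = -1, t = 1 − 1·(-20) = 21  (check: 629·(-1) + 30·21 = 1)
The row with r = 1 (the gcd) gives the Bezout coefficients s = -1, t = 21.
Result: 629 · (-1) + 30 · (21) = 1.

gcd(629, 30) = 1; s = -1, t = 21 (check: 629·(-1) + 30·21 = 1).


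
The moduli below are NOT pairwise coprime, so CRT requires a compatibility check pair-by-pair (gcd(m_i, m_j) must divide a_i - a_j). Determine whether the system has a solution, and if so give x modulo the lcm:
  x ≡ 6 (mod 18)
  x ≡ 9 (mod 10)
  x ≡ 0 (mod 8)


Moduli 18, 10, 8 are not pairwise coprime, so CRT works modulo lcm(m_i) when all pairwise compatibility conditions hold.
Pairwise compatibility: gcd(m_i, m_j) must divide a_i - a_j for every pair.
Merge one congruence at a time:
  Start: x ≡ 6 (mod 18).
  Combine with x ≡ 9 (mod 10): gcd(18, 10) = 2, and 9 - 6 = 3 is NOT divisible by 2.
    ⇒ system is inconsistent (no integer solution).

No solution (the system is inconsistent).


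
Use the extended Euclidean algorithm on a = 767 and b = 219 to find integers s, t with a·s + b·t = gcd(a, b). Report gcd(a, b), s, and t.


Euclidean algorithm on (767, 219) — divide until remainder is 0:
  767 = 3 · 219 + 110
  219 = 1 · 110 + 109
  110 = 1 · 109 + 1
  109 = 109 · 1 + 0
gcd(767, 219) = 1.
Track Bezout coefficients alongside the remainders: start with r₀ = 767 = a·1 + b·0 (s = 1, t = 0) and r₁ = 219 = a·0 + b·1 (s = 0, t = 1); each new remainder r_{k+1} = r_{k-1} − q_k·r_k inherits s_{k+1} = s_{k-1} − q_k·s_k, t_{k+1} = t_{k-1} − q_k·t_k, so r_k = a·s_k + b·t_k at every step:
  q = 3: r = 110, s = 1 − 3·0 = 1, t = 0 − 3·1 = -3  (check: 767·1 + 219·(-3) = 110)
  q = 1: r = 109, s = 0 − 1·1 = -1, t = 1 − 1·(-3) = 4  (check: 767·(-1) + 219·4 = 109)
  q = 1: r = 1, s = 1 − 1·(-1) = 2, t = -3 − 1·4 = -7  (check: 767·2 + 219·(-7) = 1)
The row with r = 1 (the gcd) gives the Bezout coefficients s = 2, t = -7.
Result: 767 · (2) + 219 · (-7) = 1.

gcd(767, 219) = 1; s = 2, t = -7 (check: 767·2 + 219·(-7) = 1).


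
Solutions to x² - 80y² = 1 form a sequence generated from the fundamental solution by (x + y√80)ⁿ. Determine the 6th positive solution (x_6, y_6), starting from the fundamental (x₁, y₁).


Step 1: Find the fundamental solution (x₁, y₁) of x² - 80y² = 1.
  Expand √80 as a continued fraction. a₀ = ⌊√80⌋ = 8; iterate m_{k+1} = d_k·a_k − m_k, d_{k+1} = (80 − m_{k+1}²)/d_k, a_{k+1} = ⌊(a₀ + m_{k+1})/d_{k+1}⌋ (starting m₀ = 0, d₀ = 1), with convergents p_k = a_k·p_{k-1} + p_{k-2}, q_k = a_k·q_{k-1} + q_{k-2} (p₋₁ = 1, q₋₁ = 0):
  k = 0: a₀ = 8; p₀/q₀ = 8/1; p₀² − 80·q₀² = 64 − 80 = -16.
  k = 1: m = 8, d = 16, a = ⌊(8 + 8)/16⌋ = 1; p/q = (1·8 + 1)/(1·1 + 0) = 9/1; p² − 80·q² = 81 − 80 = 1.
  The first convergent with p² − 80·q² = 1 gives the fundamental solution (x₁, y₁) = (9, 1).
Step 2: Apply the recurrence (x_{n+1}, y_{n+1}) = (x₁x_n + 80y₁y_n, x₁y_n + y₁x_n) repeatedly.
  From (x_1, y_1) = (9, 1): x_2 = 9·9 + 80·1·1 = 161; y_2 = 9·1 + 1·9 = 18.
  From (x_2, y_2) = (161, 18): x_3 = 9·161 + 80·1·18 = 2889; y_3 = 9·18 + 1·161 = 323.
  From (x_3, y_3) = (2889, 323): x_4 = 9·2889 + 80·1·323 = 51841; y_4 = 9·323 + 1·2889 = 5796.
  From (x_4, y_4) = (51841, 5796): x_5 = 9·51841 + 80·1·5796 = 930249; y_5 = 9·5796 + 1·51841 = 104005.
  From (x_5, y_5) = (930249, 104005): x_6 = 9·930249 + 80·1·104005 = 16692641; y_6 = 9·104005 + 1·930249 = 1866294.
Step 3: Verify x_6² - 80·y_6² = 278644263554881 - 278644263554880 = 1 (should be 1). ✓

(x_1, y_1) = (9, 1); (x_6, y_6) = (16692641, 1866294).


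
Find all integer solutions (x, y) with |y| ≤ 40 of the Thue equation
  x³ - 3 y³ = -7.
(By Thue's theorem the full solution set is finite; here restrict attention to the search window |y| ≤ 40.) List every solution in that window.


The equation is x³ - 3y³ = -7. For fixed y, x³ = 3·y³ − 7, so a solution requires the RHS to be a perfect cube.
Strategy: iterate y from -40 to 40, compute RHS = 3·y³ − 7, and check whether it is a (positive or negative) perfect cube.
Check small values of y:
  y = 0: RHS = -7 is not a perfect cube.
  y = 1: RHS = -4 is not a perfect cube.
  y = -1: RHS = -10 is not a perfect cube.
  y = 2: RHS = 17 is not a perfect cube.
  y = -2: RHS = -31 is not a perfect cube.
  y = 3: RHS = 74 is not a perfect cube.
  y = -3: RHS = -88 is not a perfect cube.
Continuing the search up to |y| = 40 finds no solutions either.
No (x, y) in the scanned range satisfies the equation.

No integer solutions with |y| ≤ 40.


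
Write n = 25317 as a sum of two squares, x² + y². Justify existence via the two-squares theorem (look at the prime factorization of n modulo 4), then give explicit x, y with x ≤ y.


Step 1: Factor n = 25317 = 3^2 · 29 · 97.
Step 2: Check the mod-4 condition on each prime factor: 3 ≡ 3 (mod 4), exponent 2 (must be even); 29 ≡ 1 (mod 4), exponent 1; 97 ≡ 1 (mod 4), exponent 1.
All primes ≡ 3 (mod 4) appear to even exponent (or don't appear), so by the two-squares theorem n IS expressible as a sum of two squares.
Step 3: Build a representation. Group n = k² · m with k = 3 and m = 29 · 97 = 2813 (a product of primes ≡ 1 (mod 4)); a representation of m scales to one of n via (k·x)² + (k·y)² = k²(x² + y²). Each prime p ≡ 1 (mod 4) is itself a sum of two squares; find a² by testing p − a² for a perfect square:
  29: 29 − 1² = 28, 29 − 2² = 25 = 5² ⇒ 29 = 2² + 5².
  97: 97 − 1² = 96, 97 − 2² = 93, 97 − 3² = 88, 97 − 4² = 81 = 9² ⇒ 97 = 4² + 9².
  Combine using the Brahmagupta–Fibonacci identity (a² + b²)(c² + d²) = (ac − bd)² + (ad + bc)² = (ac + bd)² + (ad − bc)²:
  29 · 97 = 2813: from (2² + 5²)(4² + 9²), take (2·4 − 5·9, 2·9 + 5·4) = (8 − 45, 18 + 20) = (-37, 38); dropping signs (only squares matter) gives (37, 38); check 37² + 38² = 1369 + 1444 = 2813 ✓.
  Scale by k = 3: (3·37, 3·38) = (111, 114).
Step 4: Order so x ≤ y and verify: 111² + 114² = 12321 + 12996 = 25317 = n. ✓

n = 25317 = 111² + 114² (one valid representation with x ≤ y).


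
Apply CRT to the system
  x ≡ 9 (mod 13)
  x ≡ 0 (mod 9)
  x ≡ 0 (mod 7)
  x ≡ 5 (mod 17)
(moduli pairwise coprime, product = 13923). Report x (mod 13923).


Product of moduli M = 13 · 9 · 7 · 17 = 13923.
Merge one congruence at a time:
  Start: x ≡ 9 (mod 13).
  Combine with x ≡ 0 (mod 9); new modulus lcm = 117.
    Write x = 9 + 13·t and substitute into x ≡ 0 (mod 9): 13·t ≡ 0 − 9 = -9 (mod 9).
    Reduce coefficients mod 9: 4·t ≡ 0 (mod 9).
    The inverse of 4 mod 9 is 7 (since 4·7 = 28 = 3·9 + 1), so t ≡ 7·0 = 0 ≡ 0 (mod 9).
    Then x = 9 + 13·0 = 9, valid modulo lcm(13, 9) = 117: x ≡ 9 (mod 117).
  Combine with x ≡ 0 (mod 7); new modulus lcm = 819.
    Write x = 9 + 117·t and substitute into x ≡ 0 (mod 7): 117·t ≡ 0 − 9 = -9 (mod 7).
    Reduce coefficients mod 7: 5·t ≡ 5 (mod 7).
    The inverse of 5 mod 7 is 3 (since 5·3 = 15 = 2·7 + 1), so t ≡ 3·5 = 15 ≡ 1 (mod 7).
    Then x = 9 + 117·1 = 126, valid modulo lcm(117, 7) = 819: x ≡ 126 (mod 819).
  Combine with x ≡ 5 (mod 17); new modulus lcm = 13923.
    Write x = 126 + 819·t and substitute into x ≡ 5 (mod 17): 819·t ≡ 5 − 126 = -121 (mod 17).
    Reduce coefficients mod 17: 3·t ≡ 15 (mod 17).
    The inverse of 3 mod 17 is 6 (since 3·6 = 18 = 1·17 + 1), so t ≡ 6·15 = 90 ≡ 5 (mod 17).
    Then x = 126 + 819·5 = 4221, valid modulo lcm(819, 17) = 13923: x ≡ 4221 (mod 13923).
Verify against each original: 4221 mod 13 = 9, 4221 mod 9 = 0, 4221 mod 7 = 0, 4221 mod 17 = 5.

x ≡ 4221 (mod 13923).


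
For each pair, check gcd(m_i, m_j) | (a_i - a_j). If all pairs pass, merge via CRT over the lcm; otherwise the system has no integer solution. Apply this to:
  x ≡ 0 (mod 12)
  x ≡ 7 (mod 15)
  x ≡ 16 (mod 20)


Moduli 12, 15, 20 are not pairwise coprime, so CRT works modulo lcm(m_i) when all pairwise compatibility conditions hold.
Pairwise compatibility: gcd(m_i, m_j) must divide a_i - a_j for every pair.
Merge one congruence at a time:
  Start: x ≡ 0 (mod 12).
  Combine with x ≡ 7 (mod 15): gcd(12, 15) = 3, and 7 - 0 = 7 is NOT divisible by 3.
    ⇒ system is inconsistent (no integer solution).

No solution (the system is inconsistent).


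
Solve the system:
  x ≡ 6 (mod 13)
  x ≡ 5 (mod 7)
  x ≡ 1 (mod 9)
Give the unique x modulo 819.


Moduli 13, 7, 9 are pairwise coprime; by CRT there is a unique solution modulo M = 13 · 7 · 9 = 819.
Solve pairwise, accumulating the modulus:
  Start with x ≡ 6 (mod 13).
  Combine with x ≡ 5 (mod 7): since gcd(13, 7) = 1, we get a unique residue mod 91.
    Write x = 6 + 13·t and substitute into x ≡ 5 (mod 7): 13·t ≡ 5 − 6 = -1 (mod 7).
    Reduce coefficients mod 7: 6·t ≡ 6 (mod 7).
    The inverse of 6 mod 7 is 6 (since 6·6 = 36 = 5·7 + 1), so t ≡ 6·6 = 36 ≡ 1 (mod 7).
    Then x = 6 + 13·1 = 19, valid modulo lcm(13, 7) = 91: x ≡ 19 (mod 91).
  Combine with x ≡ 1 (mod 9): since gcd(91, 9) = 1, we get a unique residue mod 819.
    Write x = 19 + 91·t and substitute into x ≡ 1 (mod 9): 91·t ≡ 1 − 19 = -18 (mod 9).
    Reduce coefficients mod 9: 1·t ≡ 0 (mod 9).
    So t ≡ 0 (mod 9).
    Then x = 19 + 91·0 = 19, valid modulo lcm(91, 9) = 819: x ≡ 19 (mod 819).
Verify: 19 mod 13 = 6 ✓, 19 mod 7 = 5 ✓, 19 mod 9 = 1 ✓.

x ≡ 19 (mod 819).


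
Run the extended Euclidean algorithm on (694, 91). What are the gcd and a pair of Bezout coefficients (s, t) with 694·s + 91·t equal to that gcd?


Euclidean algorithm on (694, 91) — divide until remainder is 0:
  694 = 7 · 91 + 57
  91 = 1 · 57 + 34
  57 = 1 · 34 + 23
  34 = 1 · 23 + 11
  23 = 2 · 11 + 1
  11 = 11 · 1 + 0
gcd(694, 91) = 1.
Track Bezout coefficients alongside the remainders: start with r₀ = 694 = a·1 + b·0 (s = 1, t = 0) and r₁ = 91 = a·0 + b·1 (s = 0, t = 1); each new remainder r_{k+1} = r_{k-1} − q_k·r_k inherits s_{k+1} = s_{k-1} − q_k·s_k, t_{k+1} = t_{k-1} − q_k·t_k, so r_k = a·s_k + b·t_k at every step:
  q = 7: r = 57, s = 1 − 7·0 = 1, t = 0 − 7·1 = -7  (check: 694·1 + 91·(-7) = 57)
  q = 1: r = 34, s = 0 − 1·1 = -1, t = 1 − 1·(-7) = 8  (check: 694·(-1) + 91·8 = 34)
  q = 1: r = 23, s = 1 − 1·(-1) = 2, t = -7 − 1·8 = -15  (check: 694·2 + 91·(-15) = 23)
  q = 1: r = 11, s = -1 − 1·2 = -3, t = 8 − 1·(-15) = 23  (check: 694·(-3) + 91·23 = 11)
  q = 2: r = 1, s = 2 − 2·(-3) = 8, t = -15 − 2·23 = -61  (check: 694·8 + 91·(-61) = 1)
The row with r = 1 (the gcd) gives the Bezout coefficients s = 8, t = -61.
Result: 694 · (8) + 91 · (-61) = 1.

gcd(694, 91) = 1; s = 8, t = -61 (check: 694·8 + 91·(-61) = 1).


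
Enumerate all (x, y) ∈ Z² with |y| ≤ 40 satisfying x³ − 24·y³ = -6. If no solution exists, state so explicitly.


The equation is x³ - 24y³ = -6. For fixed y, x³ = 24·y³ − 6, so a solution requires the RHS to be a perfect cube.
Strategy: iterate y from -40 to 40, compute RHS = 24·y³ − 6, and check whether it is a (positive or negative) perfect cube.
Check small values of y:
  y = 0: RHS = -6 is not a perfect cube.
  y = 1: RHS = 18 is not a perfect cube.
  y = -1: RHS = -30 is not a perfect cube.
  y = 2: RHS = 186 is not a perfect cube.
  y = -2: RHS = -198 is not a perfect cube.
  y = 3: RHS = 642 is not a perfect cube.
  y = -3: RHS = -654 is not a perfect cube.
Continuing the search up to |y| = 40 finds no solutions either.
No (x, y) in the scanned range satisfies the equation.

No integer solutions with |y| ≤ 40.


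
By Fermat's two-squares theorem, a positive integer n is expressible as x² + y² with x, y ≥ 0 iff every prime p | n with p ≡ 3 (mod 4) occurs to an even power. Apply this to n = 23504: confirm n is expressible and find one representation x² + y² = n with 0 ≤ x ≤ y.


Step 1: Factor n = 23504 = 2^4 · 13 · 113.
Step 2: Check the mod-4 condition on each prime factor: 2 = 2 (special); 13 ≡ 1 (mod 4), exponent 1; 113 ≡ 1 (mod 4), exponent 1.
All primes ≡ 3 (mod 4) appear to even exponent (or don't appear), so by the two-squares theorem n IS expressible as a sum of two squares.
Step 3: Build a representation. Group n = k² · m with k = 4 and m = 13 · 113 = 1469 (a product of primes ≡ 1 (mod 4)); a representation of m scales to one of n via (k·x)² + (k·y)² = k²(x² + y²). Each prime p ≡ 1 (mod 4) is itself a sum of two squares; find a² by testing p − a² for a perfect square:
  13: 13 − 1² = 12, 13 − 2² = 9 = 3² ⇒ 13 = 2² + 3².
  113: 113 − 1² = 112, 113 − 2² = 109, 113 − 3² = 104, 113 − 4² = 97, 113 − 5² = 88, 113 − 6² = 77, 113 − 7² = 64 = 8² ⇒ 113 = 7² + 8².
  Combine using the Brahmagupta–Fibonacci identity (a² + b²)(c² + d²) = (ac − bd)² + (ad + bc)² = (ac + bd)² + (ad − bc)²:
  13 · 113 = 1469: from (2² + 3²)(7² + 8²), take (2·7 − 3·8, 2·8 + 3·7) = (14 − 24, 16 + 21) = (-10, 37); dropping signs (only squares matter) gives (10, 37); check 10² + 37² = 100 + 1369 = 1469 ✓.
  Scale by k = 4: (4·10, 4·37) = (40, 148).
Step 4: Order so x ≤ y and verify: 40² + 148² = 1600 + 21904 = 23504 = n. ✓

n = 23504 = 40² + 148² (one valid representation with x ≤ y).


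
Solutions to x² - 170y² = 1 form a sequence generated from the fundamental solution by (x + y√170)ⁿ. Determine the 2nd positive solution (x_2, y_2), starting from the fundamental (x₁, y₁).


Step 1: Find the fundamental solution (x₁, y₁) of x² - 170y² = 1.
  Expand √170 as a continued fraction. a₀ = ⌊√170⌋ = 13; iterate m_{k+1} = d_k·a_k − m_k, d_{k+1} = (170 − m_{k+1}²)/d_k, a_{k+1} = ⌊(a₀ + m_{k+1})/d_{k+1}⌋ (starting m₀ = 0, d₀ = 1), with convergents p_k = a_k·p_{k-1} + p_{k-2}, q_k = a_k·q_{k-1} + q_{k-2} (p₋₁ = 1, q₋₁ = 0):
  k = 0: a₀ = 13; p₀/q₀ = 13/1; p₀² − 170·q₀² = 169 − 170 = -1.
  k = 1: m = 13, d = 1, a = ⌊(13 + 13)/1⌋ = 26; p/q = (26·13 + 1)/(26·1 + 0) = 339/26; p² − 170·q² = 114921 − 114920 = 1.
  The first convergent with p² − 170·q² = 1 gives the fundamental solution (x₁, y₁) = (339, 26).
Step 2: Apply the recurrence (x_{n+1}, y_{n+1}) = (x₁x_n + 170y₁y_n, x₁y_n + y₁x_n) repeatedly.
  From (x_1, y_1) = (339, 26): x_2 = 339·339 + 170·26·26 = 229841; y_2 = 339·26 + 26·339 = 17628.
Step 3: Verify x_2² - 170·y_2² = 52826885281 - 52826885280 = 1 (should be 1). ✓

(x_1, y_1) = (339, 26); (x_2, y_2) = (229841, 17628).


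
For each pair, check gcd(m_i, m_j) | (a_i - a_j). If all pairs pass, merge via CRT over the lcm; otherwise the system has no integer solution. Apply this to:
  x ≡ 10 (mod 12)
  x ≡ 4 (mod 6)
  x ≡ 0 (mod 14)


Moduli 12, 6, 14 are not pairwise coprime, so CRT works modulo lcm(m_i) when all pairwise compatibility conditions hold.
Pairwise compatibility: gcd(m_i, m_j) must divide a_i - a_j for every pair.
Merge one congruence at a time:
  Start: x ≡ 10 (mod 12).
  Combine with x ≡ 4 (mod 6): gcd(12, 6) = 6; 4 - 10 = -6, which IS divisible by 6, so compatible.
    Write x = 10 + 12·t and substitute into x ≡ 4 (mod 6): 12·t ≡ 4 − 10 = -6 (mod 6).
    Divide the congruence (and modulus) by g = 6: 2·t ≡ -1 (mod 1).
    Modulo 1 every t works; take t = 0.
    Then x = 10 + 12·0 = 10, valid modulo lcm(12, 6) = 12: x ≡ 10 (mod 12).
  Combine with x ≡ 0 (mod 14): gcd(12, 14) = 2; 0 - 10 = -10, which IS divisible by 2, so compatible.
    Write x = 10 + 12·t and substitute into x ≡ 0 (mod 14): 12·t ≡ 0 − 10 = -10 (mod 14).
    Divide the congruence (and modulus) by g = 2: 6·t ≡ -5 (mod 7).
    Reduce coefficients mod 7: 6·t ≡ 2 (mod 7).
    The inverse of 6 mod 7 is 6 (since 6·6 = 36 = 5·7 + 1), so t ≡ 6·2 = 12 ≡ 5 (mod 7).
    Then x = 10 + 12·5 = 70, valid modulo lcm(12, 14) = 84: x ≡ 70 (mod 84).
Verify: 70 mod 12 = 10, 70 mod 6 = 4, 70 mod 14 = 0.

x ≡ 70 (mod 84).


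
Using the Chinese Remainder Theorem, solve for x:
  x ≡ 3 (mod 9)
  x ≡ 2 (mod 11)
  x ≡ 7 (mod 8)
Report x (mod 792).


Moduli 9, 11, 8 are pairwise coprime; by CRT there is a unique solution modulo M = 9 · 11 · 8 = 792.
Solve pairwise, accumulating the modulus:
  Start with x ≡ 3 (mod 9).
  Combine with x ≡ 2 (mod 11): since gcd(9, 11) = 1, we get a unique residue mod 99.
    Write x = 3 + 9·t and substitute into x ≡ 2 (mod 11): 9·t ≡ 2 − 3 = -1 (mod 11).
    Reduce coefficients mod 11: 9·t ≡ 10 (mod 11).
    The inverse of 9 mod 11 is 5 (since 9·5 = 45 = 4·11 + 1), so t ≡ 5·10 = 50 ≡ 6 (mod 11).
    Then x = 3 + 9·6 = 57, valid modulo lcm(9, 11) = 99: x ≡ 57 (mod 99).
  Combine with x ≡ 7 (mod 8): since gcd(99, 8) = 1, we get a unique residue mod 792.
    Write x = 57 + 99·t and substitute into x ≡ 7 (mod 8): 99·t ≡ 7 − 57 = -50 (mod 8).
    Reduce coefficients mod 8: 3·t ≡ 6 (mod 8).
    The inverse of 3 mod 8 is 3 (since 3·3 = 9 = 1·8 + 1), so t ≡ 3·6 = 18 ≡ 2 (mod 8).
    Then x = 57 + 99·2 = 255, valid modulo lcm(99, 8) = 792: x ≡ 255 (mod 792).
Verify: 255 mod 9 = 3 ✓, 255 mod 11 = 2 ✓, 255 mod 8 = 7 ✓.

x ≡ 255 (mod 792).


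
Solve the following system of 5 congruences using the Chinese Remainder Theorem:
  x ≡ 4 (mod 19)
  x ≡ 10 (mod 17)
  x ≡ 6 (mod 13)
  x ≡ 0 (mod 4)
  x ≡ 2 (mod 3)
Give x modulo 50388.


Product of moduli M = 19 · 17 · 13 · 4 · 3 = 50388.
Merge one congruence at a time:
  Start: x ≡ 4 (mod 19).
  Combine with x ≡ 10 (mod 17); new modulus lcm = 323.
    Write x = 4 + 19·t and substitute into x ≡ 10 (mod 17): 19·t ≡ 10 − 4 = 6 (mod 17).
    Reduce coefficients mod 17: 2·t ≡ 6 (mod 17).
    The inverse of 2 mod 17 is 9 (since 2·9 = 18 = 1·17 + 1), so t ≡ 9·6 = 54 ≡ 3 (mod 17).
    Then x = 4 + 19·3 = 61, valid modulo lcm(19, 17) = 323: x ≡ 61 (mod 323).
  Combine with x ≡ 6 (mod 13); new modulus lcm = 4199.
    Write x = 61 + 323·t and substitute into x ≡ 6 (mod 13): 323·t ≡ 6 − 61 = -55 (mod 13).
    Reduce coefficients mod 13: 11·t ≡ 10 (mod 13).
    The inverse of 11 mod 13 is 6 (since 11·6 = 66 = 5·13 + 1), so t ≡ 6·10 = 60 ≡ 8 (mod 13).
    Then x = 61 + 323·8 = 2645, valid modulo lcm(323, 13) = 4199: x ≡ 2645 (mod 4199).
  Combine with x ≡ 0 (mod 4); new modulus lcm = 16796.
    Write x = 2645 + 4199·t and substitute into x ≡ 0 (mod 4): 4199·t ≡ 0 − 2645 = -2645 (mod 4).
    Reduce coefficients mod 4: 3·t ≡ 3 (mod 4).
    The inverse of 3 mod 4 is 3 (since 3·3 = 9 = 2·4 + 1), so t ≡ 3·3 = 9 ≡ 1 (mod 4).
    Then x = 2645 + 4199·1 = 6844, valid modulo lcm(4199, 4) = 16796: x ≡ 6844 (mod 16796).
  Combine with x ≡ 2 (mod 3); new modulus lcm = 50388.
    Write x = 6844 + 16796·t and substitute into x ≡ 2 (mod 3): 16796·t ≡ 2 − 6844 = -6842 (mod 3).
    Reduce coefficients mod 3: 2·t ≡ 1 (mod 3).
    The inverse of 2 mod 3 is 2 (since 2·2 = 4 = 1·3 + 1), so t ≡ 2·1 = 2 ≡ 2 (mod 3).
    Then x = 6844 + 16796·2 = 40436, valid modulo lcm(16796, 3) = 50388: x ≡ 40436 (mod 50388).
Verify against each original: 40436 mod 19 = 4, 40436 mod 17 = 10, 40436 mod 13 = 6, 40436 mod 4 = 0, 40436 mod 3 = 2.

x ≡ 40436 (mod 50388).


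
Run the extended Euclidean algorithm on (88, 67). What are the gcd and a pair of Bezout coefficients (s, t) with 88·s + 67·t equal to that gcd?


Euclidean algorithm on (88, 67) — divide until remainder is 0:
  88 = 1 · 67 + 21
  67 = 3 · 21 + 4
  21 = 5 · 4 + 1
  4 = 4 · 1 + 0
gcd(88, 67) = 1.
Track Bezout coefficients alongside the remainders: start with r₀ = 88 = a·1 + b·0 (s = 1, t = 0) and r₁ = 67 = a·0 + b·1 (s = 0, t = 1); each new remainder r_{k+1} = r_{k-1} − q_k·r_k inherits s_{k+1} = s_{k-1} − q_k·s_k, t_{k+1} = t_{k-1} − q_k·t_k, so r_k = a·s_k + b·t_k at every step:
  q = 1: r = 21, s = 1 − 1·0 = 1, t = 0 − 1·1 = -1  (check: 88·1 + 67·(-1) = 21)
  q = 3: r = 4, s = 0 − 3·1 = -3, t = 1 − 3·(-1) = 4  (check: 88·(-3) + 67·4 = 4)
  q = 5: r = 1, s = 1 − 5·(-3) = 16, t = -1 − 5·4 = -21  (check: 88·16 + 67·(-21) = 1)
The row with r = 1 (the gcd) gives the Bezout coefficients s = 16, t = -21.
Result: 88 · (16) + 67 · (-21) = 1.

gcd(88, 67) = 1; s = 16, t = -21 (check: 88·16 + 67·(-21) = 1).


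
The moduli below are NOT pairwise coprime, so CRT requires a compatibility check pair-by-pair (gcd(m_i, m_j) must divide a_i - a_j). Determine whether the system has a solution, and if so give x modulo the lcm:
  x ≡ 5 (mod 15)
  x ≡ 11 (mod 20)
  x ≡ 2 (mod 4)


Moduli 15, 20, 4 are not pairwise coprime, so CRT works modulo lcm(m_i) when all pairwise compatibility conditions hold.
Pairwise compatibility: gcd(m_i, m_j) must divide a_i - a_j for every pair.
Merge one congruence at a time:
  Start: x ≡ 5 (mod 15).
  Combine with x ≡ 11 (mod 20): gcd(15, 20) = 5, and 11 - 5 = 6 is NOT divisible by 5.
    ⇒ system is inconsistent (no integer solution).

No solution (the system is inconsistent).


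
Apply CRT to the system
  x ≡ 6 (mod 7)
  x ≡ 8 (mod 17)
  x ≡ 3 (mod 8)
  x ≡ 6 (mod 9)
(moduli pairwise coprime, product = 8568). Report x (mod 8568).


Product of moduli M = 7 · 17 · 8 · 9 = 8568.
Merge one congruence at a time:
  Start: x ≡ 6 (mod 7).
  Combine with x ≡ 8 (mod 17); new modulus lcm = 119.
    Write x = 6 + 7·t and substitute into x ≡ 8 (mod 17): 7·t ≡ 8 − 6 = 2 (mod 17).
    The inverse of 7 mod 17 is 5 (since 7·5 = 35 = 2·17 + 1), so t ≡ 5·2 = 10 ≡ 10 (mod 17).
    Then x = 6 + 7·10 = 76, valid modulo lcm(7, 17) = 119: x ≡ 76 (mod 119).
  Combine with x ≡ 3 (mod 8); new modulus lcm = 952.
    Write x = 76 + 119·t and substitute into x ≡ 3 (mod 8): 119·t ≡ 3 − 76 = -73 (mod 8).
    Reduce coefficients mod 8: 7·t ≡ 7 (mod 8).
    The inverse of 7 mod 8 is 7 (since 7·7 = 49 = 6·8 + 1), so t ≡ 7·7 = 49 ≡ 1 (mod 8).
    Then x = 76 + 119·1 = 195, valid modulo lcm(119, 8) = 952: x ≡ 195 (mod 952).
  Combine with x ≡ 6 (mod 9); new modulus lcm = 8568.
    Write x = 195 + 952·t and substitute into x ≡ 6 (mod 9): 952·t ≡ 6 − 195 = -189 (mod 9).
    Reduce coefficients mod 9: 7·t ≡ 0 (mod 9).
    The inverse of 7 mod 9 is 4 (since 7·4 = 28 = 3·9 + 1), so t ≡ 4·0 = 0 ≡ 0 (mod 9).
    Then x = 195 + 952·0 = 195, valid modulo lcm(952, 9) = 8568: x ≡ 195 (mod 8568).
Verify against each original: 195 mod 7 = 6, 195 mod 17 = 8, 195 mod 8 = 3, 195 mod 9 = 6.

x ≡ 195 (mod 8568).


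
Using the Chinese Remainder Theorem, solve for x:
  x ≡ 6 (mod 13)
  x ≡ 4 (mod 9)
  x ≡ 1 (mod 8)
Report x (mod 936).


Moduli 13, 9, 8 are pairwise coprime; by CRT there is a unique solution modulo M = 13 · 9 · 8 = 936.
Solve pairwise, accumulating the modulus:
  Start with x ≡ 6 (mod 13).
  Combine with x ≡ 4 (mod 9): since gcd(13, 9) = 1, we get a unique residue mod 117.
    Write x = 6 + 13·t and substitute into x ≡ 4 (mod 9): 13·t ≡ 4 − 6 = -2 (mod 9).
    Reduce coefficients mod 9: 4·t ≡ 7 (mod 9).
    The inverse of 4 mod 9 is 7 (since 4·7 = 28 = 3·9 + 1), so t ≡ 7·7 = 49 ≡ 4 (mod 9).
    Then x = 6 + 13·4 = 58, valid modulo lcm(13, 9) = 117: x ≡ 58 (mod 117).
  Combine with x ≡ 1 (mod 8): since gcd(117, 8) = 1, we get a unique residue mod 936.
    Write x = 58 + 117·t and substitute into x ≡ 1 (mod 8): 117·t ≡ 1 − 58 = -57 (mod 8).
    Reduce coefficients mod 8: 5·t ≡ 7 (mod 8).
    The inverse of 5 mod 8 is 5 (since 5·5 = 25 = 3·8 + 1), so t ≡ 5·7 = 35 ≡ 3 (mod 8).
    Then x = 58 + 117·3 = 409, valid modulo lcm(117, 8) = 936: x ≡ 409 (mod 936).
Verify: 409 mod 13 = 6 ✓, 409 mod 9 = 4 ✓, 409 mod 8 = 1 ✓.

x ≡ 409 (mod 936).


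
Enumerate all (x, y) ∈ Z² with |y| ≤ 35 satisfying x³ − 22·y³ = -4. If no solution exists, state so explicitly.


The equation is x³ - 22y³ = -4. For fixed y, x³ = 22·y³ − 4, so a solution requires the RHS to be a perfect cube.
Strategy: iterate y from -35 to 35, compute RHS = 22·y³ − 4, and check whether it is a (positive or negative) perfect cube.
Check small values of y:
  y = 0: RHS = -4 is not a perfect cube.
  y = 1: RHS = 18 is not a perfect cube.
  y = -1: RHS = -26 is not a perfect cube.
  y = 2: RHS = 172 is not a perfect cube.
  y = -2: RHS = -180 is not a perfect cube.
  y = 3: RHS = 590 is not a perfect cube.
  y = -3: RHS = -598 is not a perfect cube.
Continuing the search up to |y| = 35 finds no solutions either.
No (x, y) in the scanned range satisfies the equation.

No integer solutions with |y| ≤ 35.


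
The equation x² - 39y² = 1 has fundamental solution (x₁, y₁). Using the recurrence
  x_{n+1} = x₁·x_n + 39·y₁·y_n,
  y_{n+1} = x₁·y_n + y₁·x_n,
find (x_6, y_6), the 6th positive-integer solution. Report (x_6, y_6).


Step 1: Find the fundamental solution (x₁, y₁) of x² - 39y² = 1.
  Expand √39 as a continued fraction. a₀ = ⌊√39⌋ = 6; iterate m_{k+1} = d_k·a_k − m_k, d_{k+1} = (39 − m_{k+1}²)/d_k, a_{k+1} = ⌊(a₀ + m_{k+1})/d_{k+1}⌋ (starting m₀ = 0, d₀ = 1), with convergents p_k = a_k·p_{k-1} + p_{k-2}, q_k = a_k·q_{k-1} + q_{k-2} (p₋₁ = 1, q₋₁ = 0):
  k = 0: a₀ = 6; p₀/q₀ = 6/1; p₀² − 39·q₀² = 36 − 39 = -3.
  k = 1: m = 6, d = 3, a = ⌊(6 + 6)/3⌋ = 4; p/q = (4·6 + 1)/(4·1 + 0) = 25/4; p² − 39·q² = 625 − 624 = 1.
  The first convergent with p² − 39·q² = 1 gives the fundamental solution (x₁, y₁) = (25, 4).
Step 2: Apply the recurrence (x_{n+1}, y_{n+1}) = (x₁x_n + 39y₁y_n, x₁y_n + y₁x_n) repeatedly.
  From (x_1, y_1) = (25, 4): x_2 = 25·25 + 39·4·4 = 1249; y_2 = 25·4 + 4·25 = 200.
  From (x_2, y_2) = (1249, 200): x_3 = 25·1249 + 39·4·200 = 62425; y_3 = 25·200 + 4·1249 = 9996.
  From (x_3, y_3) = (62425, 9996): x_4 = 25·62425 + 39·4·9996 = 3120001; y_4 = 25·9996 + 4·62425 = 499600.
  From (x_4, y_4) = (3120001, 499600): x_5 = 25·3120001 + 39·4·499600 = 155937625; y_5 = 25·499600 + 4·3120001 = 24970004.
  From (x_5, y_5) = (155937625, 24970004): x_6 = 25·155937625 + 39·4·24970004 = 7793761249; y_6 = 25·24970004 + 4·155937625 = 1248000600.
Step 3: Verify x_6² - 39·y_6² = 60742714406414040001 - 60742714406414040000 = 1 (should be 1). ✓

(x_1, y_1) = (25, 4); (x_6, y_6) = (7793761249, 1248000600).


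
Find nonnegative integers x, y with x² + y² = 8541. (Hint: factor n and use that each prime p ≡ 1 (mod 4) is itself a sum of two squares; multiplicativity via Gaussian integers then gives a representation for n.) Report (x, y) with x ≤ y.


Step 1: Factor n = 8541 = 3^2 · 13 · 73.
Step 2: Check the mod-4 condition on each prime factor: 3 ≡ 3 (mod 4), exponent 2 (must be even); 13 ≡ 1 (mod 4), exponent 1; 73 ≡ 1 (mod 4), exponent 1.
All primes ≡ 3 (mod 4) appear to even exponent (or don't appear), so by the two-squares theorem n IS expressible as a sum of two squares.
Step 3: Build a representation. Group n = k² · m with k = 3 and m = 13 · 73 = 949 (a product of primes ≡ 1 (mod 4)); a representation of m scales to one of n via (k·x)² + (k·y)² = k²(x² + y²). Each prime p ≡ 1 (mod 4) is itself a sum of two squares; find a² by testing p − a² for a perfect square:
  13: 13 − 1² = 12, 13 − 2² = 9 = 3² ⇒ 13 = 2² + 3².
  73: 73 − 1² = 72, 73 − 2² = 69, 73 − 3² = 64 = 8² ⇒ 73 = 3² + 8².
  Combine using the Brahmagupta–Fibonacci identity (a² + b²)(c² + d²) = (ac − bd)² + (ad + bc)² = (ac + bd)² + (ad − bc)²:
  13 · 73 = 949: from (2² + 3²)(3² + 8²), take (2·3 − 3·8, 2·8 + 3·3) = (6 − 24, 16 + 9) = (-18, 25); dropping signs (only squares matter) gives (18, 25); check 18² + 25² = 324 + 625 = 949 ✓.
  Scale by k = 3: (3·18, 3·25) = (54, 75).
Step 4: Order so x ≤ y and verify: 54² + 75² = 2916 + 5625 = 8541 = n. ✓

n = 8541 = 54² + 75² (one valid representation with x ≤ y).


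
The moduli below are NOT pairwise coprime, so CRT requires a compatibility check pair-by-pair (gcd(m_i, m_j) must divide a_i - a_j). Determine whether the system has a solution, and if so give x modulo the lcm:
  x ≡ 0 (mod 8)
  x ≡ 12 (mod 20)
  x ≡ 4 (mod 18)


Moduli 8, 20, 18 are not pairwise coprime, so CRT works modulo lcm(m_i) when all pairwise compatibility conditions hold.
Pairwise compatibility: gcd(m_i, m_j) must divide a_i - a_j for every pair.
Merge one congruence at a time:
  Start: x ≡ 0 (mod 8).
  Combine with x ≡ 12 (mod 20): gcd(8, 20) = 4; 12 - 0 = 12, which IS divisible by 4, so compatible.
    Write x = 0 + 8·t and substitute into x ≡ 12 (mod 20): 8·t ≡ 12 − 0 = 12 (mod 20).
    Divide the congruence (and modulus) by g = 4: 2·t ≡ 3 (mod 5).
    The inverse of 2 mod 5 is 3 (since 2·3 = 6 = 1·5 + 1), so t ≡ 3·3 = 9 ≡ 4 (mod 5).
    Then x = 0 + 8·4 = 32, valid modulo lcm(8, 20) = 40: x ≡ 32 (mod 40).
  Combine with x ≡ 4 (mod 18): gcd(40, 18) = 2; 4 - 32 = -28, which IS divisible by 2, so compatible.
    Write x = 32 + 40·t and substitute into x ≡ 4 (mod 18): 40·t ≡ 4 − 32 = -28 (mod 18).
    Divide the congruence (and modulus) by g = 2: 20·t ≡ -14 (mod 9).
    Reduce coefficients mod 9: 2·t ≡ 4 (mod 9).
    The inverse of 2 mod 9 is 5 (since 2·5 = 10 = 1·9 + 1), so t ≡ 5·4 = 20 ≡ 2 (mod 9).
    Then x = 32 + 40·2 = 112, valid modulo lcm(40, 18) = 360: x ≡ 112 (mod 360).
Verify: 112 mod 8 = 0, 112 mod 20 = 12, 112 mod 18 = 4.

x ≡ 112 (mod 360).


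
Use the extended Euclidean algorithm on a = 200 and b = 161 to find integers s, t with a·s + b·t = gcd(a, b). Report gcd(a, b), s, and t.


Euclidean algorithm on (200, 161) — divide until remainder is 0:
  200 = 1 · 161 + 39
  161 = 4 · 39 + 5
  39 = 7 · 5 + 4
  5 = 1 · 4 + 1
  4 = 4 · 1 + 0
gcd(200, 161) = 1.
Track Bezout coefficients alongside the remainders: start with r₀ = 200 = a·1 + b·0 (s = 1, t = 0) and r₁ = 161 = a·0 + b·1 (s = 0, t = 1); each new remainder r_{k+1} = r_{k-1} − q_k·r_k inherits s_{k+1} = s_{k-1} − q_k·s_k, t_{k+1} = t_{k-1} − q_k·t_k, so r_k = a·s_k + b·t_k at every step:
  q = 1: r = 39, s = 1 − 1·0 = 1, t = 0 − 1·1 = -1  (check: 200·1 + 161·(-1) = 39)
  q = 4: r = 5, s = 0 − 4·1 = -4, t = 1 − 4·(-1) = 5  (check: 200·(-4) + 161·5 = 5)
  q = 7: r = 4, s = 1 − 7·(-4) = 29, t = -1 − 7·5 = -36  (check: 200·29 + 161·(-36) = 4)
  q = 1: r = 1, s = -4 − 1·29 = -33, t = 5 − 1·(-36) = 41  (check: 200·(-33) + 161·41 = 1)
The row with r = 1 (the gcd) gives the Bezout coefficients s = -33, t = 41.
Result: 200 · (-33) + 161 · (41) = 1.

gcd(200, 161) = 1; s = -33, t = 41 (check: 200·(-33) + 161·41 = 1).


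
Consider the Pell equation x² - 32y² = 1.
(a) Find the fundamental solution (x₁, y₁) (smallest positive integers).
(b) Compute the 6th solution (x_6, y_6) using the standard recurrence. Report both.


Step 1: Find the fundamental solution (x₁, y₁) of x² - 32y² = 1.
  Expand √32 as a continued fraction. a₀ = ⌊√32⌋ = 5; iterate m_{k+1} = d_k·a_k − m_k, d_{k+1} = (32 − m_{k+1}²)/d_k, a_{k+1} = ⌊(a₀ + m_{k+1})/d_{k+1}⌋ (starting m₀ = 0, d₀ = 1), with convergents p_k = a_k·p_{k-1} + p_{k-2}, q_k = a_k·q_{k-1} + q_{k-2} (p₋₁ = 1, q₋₁ = 0):
  k = 0: a₀ = 5; p₀/q₀ = 5/1; p₀² − 32·q₀² = 25 − 32 = -7.
  k = 1: m = 5, d = 7, a = ⌊(5 + 5)/7⌋ = 1; p/q = (1·5 + 1)/(1·1 + 0) = 6/1; p² − 32·q² = 36 − 32 = 4.
  k = 2: m = 2, d = 4, a = ⌊(5 + 2)/4⌋ = 1; p/q = (1·6 + 5)/(1·1 + 1) = 11/2; p² − 32·q² = 121 − 128 = -7.
  k = 3: m = 2, d = 7, a = ⌊(5 + 2)/7⌋ = 1; p/q = (1·11 + 6)/(1·2 + 1) = 17/3; p² − 32·q² = 289 − 288 = 1.
  The first convergent with p² − 32·q² = 1 gives the fundamental solution (x₁, y₁) = (17, 3).
Step 2: Apply the recurrence (x_{n+1}, y_{n+1}) = (x₁x_n + 32y₁y_n, x₁y_n + y₁x_n) repeatedly.
  From (x_1, y_1) = (17, 3): x_2 = 17·17 + 32·3·3 = 577; y_2 = 17·3 + 3·17 = 102.
  From (x_2, y_2) = (577, 102): x_3 = 17·577 + 32·3·102 = 19601; y_3 = 17·102 + 3·577 = 3465.
  From (x_3, y_3) = (19601, 3465): x_4 = 17·19601 + 32·3·3465 = 665857; y_4 = 17·3465 + 3·19601 = 117708.
  From (x_4, y_4) = (665857, 117708): x_5 = 17·665857 + 32·3·117708 = 22619537; y_5 = 17·117708 + 3·665857 = 3998607.
  From (x_5, y_5) = (22619537, 3998607): x_6 = 17·22619537 + 32·3·3998607 = 768398401; y_6 = 17·3998607 + 3·22619537 = 135834930.
Step 3: Verify x_6² - 32·y_6² = 590436102659356801 - 590436102659356800 = 1 (should be 1). ✓

(x_1, y_1) = (17, 3); (x_6, y_6) = (768398401, 135834930).


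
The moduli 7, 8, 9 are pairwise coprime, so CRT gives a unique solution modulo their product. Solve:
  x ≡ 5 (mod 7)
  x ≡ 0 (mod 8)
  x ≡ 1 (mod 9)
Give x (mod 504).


Moduli 7, 8, 9 are pairwise coprime; by CRT there is a unique solution modulo M = 7 · 8 · 9 = 504.
Solve pairwise, accumulating the modulus:
  Start with x ≡ 5 (mod 7).
  Combine with x ≡ 0 (mod 8): since gcd(7, 8) = 1, we get a unique residue mod 56.
    Write x = 5 + 7·t and substitute into x ≡ 0 (mod 8): 7·t ≡ 0 − 5 = -5 (mod 8).
    Reduce coefficients mod 8: 7·t ≡ 3 (mod 8).
    The inverse of 7 mod 8 is 7 (since 7·7 = 49 = 6·8 + 1), so t ≡ 7·3 = 21 ≡ 5 (mod 8).
    Then x = 5 + 7·5 = 40, valid modulo lcm(7, 8) = 56: x ≡ 40 (mod 56).
  Combine with x ≡ 1 (mod 9): since gcd(56, 9) = 1, we get a unique residue mod 504.
    Write x = 40 + 56·t and substitute into x ≡ 1 (mod 9): 56·t ≡ 1 − 40 = -39 (mod 9).
    Reduce coefficients mod 9: 2·t ≡ 6 (mod 9).
    The inverse of 2 mod 9 is 5 (since 2·5 = 10 = 1·9 + 1), so t ≡ 5·6 = 30 ≡ 3 (mod 9).
    Then x = 40 + 56·3 = 208, valid modulo lcm(56, 9) = 504: x ≡ 208 (mod 504).
Verify: 208 mod 7 = 5 ✓, 208 mod 8 = 0 ✓, 208 mod 9 = 1 ✓.

x ≡ 208 (mod 504).
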